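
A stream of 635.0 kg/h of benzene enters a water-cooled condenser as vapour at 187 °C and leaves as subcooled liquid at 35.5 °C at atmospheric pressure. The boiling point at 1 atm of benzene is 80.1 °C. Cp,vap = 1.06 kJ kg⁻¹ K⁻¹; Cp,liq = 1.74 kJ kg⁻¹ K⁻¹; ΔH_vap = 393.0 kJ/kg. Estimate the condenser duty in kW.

vapour 187→80.1 °C: -113.31 kJ/kg
condensation at 80.1 °C: -393 kJ/kg
liquid 80.1→35.5 °C: -77.604 kJ/kg
Δh = -113.31 + -393 + -77.604 = -583.92 kJ/kg
Q = ṁ·Δh = 635.0 kg/h × -583.92 kJ/kg = -370790 kJ/h
|Q| = 103 kW

Q_c = 103 kW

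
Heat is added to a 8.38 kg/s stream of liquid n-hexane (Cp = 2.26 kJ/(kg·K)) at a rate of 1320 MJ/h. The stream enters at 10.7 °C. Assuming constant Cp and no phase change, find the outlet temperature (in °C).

T_out = 30.1 °C

Q = 1320 MJ/h = 366.67 kJ/s
ΔT = Q/(ṁ·Cp) = 366.67/(8.38×2.26) = 19.361 K
T_out = 10.7 + 19.361 = 30.061 °C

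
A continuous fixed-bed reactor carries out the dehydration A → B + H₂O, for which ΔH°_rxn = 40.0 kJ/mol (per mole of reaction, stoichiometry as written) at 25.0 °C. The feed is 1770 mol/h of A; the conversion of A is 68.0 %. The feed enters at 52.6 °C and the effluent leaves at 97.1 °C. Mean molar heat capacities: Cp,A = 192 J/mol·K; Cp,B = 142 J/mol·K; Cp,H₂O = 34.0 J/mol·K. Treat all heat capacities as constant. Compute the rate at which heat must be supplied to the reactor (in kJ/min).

Extent of reaction ξ = 0.680 × 1770 = 1203.6 mol/h
Reaction term: ξ·ΔH°_rxn = 1203.6 × 40.0 = 48144 kJ/h
Sensible, feed 52.6→25 °C: -9379.6 kJ/h
Outlet flows (mol/h): A 566.4, B 1203.6, H₂O 1203.6
Sensible, products 25→97.1 °C: 23114 kJ/h
Q = ΔH = 61878 kJ/h = 17.188 kW
Heat supplied = 1031.3 kJ/min

Q_in = 1030 kJ/min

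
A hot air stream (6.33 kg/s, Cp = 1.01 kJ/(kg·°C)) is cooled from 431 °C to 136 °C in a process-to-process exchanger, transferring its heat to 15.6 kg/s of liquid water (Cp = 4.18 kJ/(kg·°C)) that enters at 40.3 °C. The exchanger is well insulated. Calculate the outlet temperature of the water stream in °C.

T_c,out = 69.2 °C

Heat released by hot stream: Q = 6.33 × 1.01 × (431 − 136) = 1886 kJ/s
Energy balance on cold side (adiabatic exchanger): Q = ṁ_c·Cp_c·(T_c,out − T_c,in)
T_c,out = 40.3 + 1886/(15.6 × 4.18) = 69.223 °C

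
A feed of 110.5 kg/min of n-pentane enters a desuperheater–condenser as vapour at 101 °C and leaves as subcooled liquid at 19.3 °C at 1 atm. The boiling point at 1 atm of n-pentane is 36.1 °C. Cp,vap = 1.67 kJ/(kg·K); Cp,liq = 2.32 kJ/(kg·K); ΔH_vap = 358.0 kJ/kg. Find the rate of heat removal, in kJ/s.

vapour 101→36.1 °C: -108.38 kJ/kg
condensation at 36.1 °C: -358 kJ/kg
liquid 36.1→19.3 °C: -38.976 kJ/kg
Δh = -108.38 + -358 + -38.976 = -505.36 kJ/kg
Q = ṁ·Δh = 110.5 kg/min × -505.36 kJ/kg = -55842 kJ/min
|Q| = 930.7 kW

Q_c = 931 kJ/s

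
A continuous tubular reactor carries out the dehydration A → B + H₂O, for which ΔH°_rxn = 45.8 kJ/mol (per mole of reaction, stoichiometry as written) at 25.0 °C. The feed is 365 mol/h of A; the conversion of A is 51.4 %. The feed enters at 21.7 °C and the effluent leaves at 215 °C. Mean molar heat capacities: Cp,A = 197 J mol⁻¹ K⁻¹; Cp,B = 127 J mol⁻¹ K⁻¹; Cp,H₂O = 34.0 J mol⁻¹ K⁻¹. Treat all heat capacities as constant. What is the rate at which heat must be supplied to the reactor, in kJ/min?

Q_in = 353 kJ/min

Extent of reaction ξ = 0.514 × 365 = 187.61 mol/h
Reaction term: ξ·ΔH°_rxn = 187.61 × 45.8 = 8592.5 kJ/h
Sensible, feed 21.7→25 °C: 237.29 kJ/h
Outlet flows (mol/h): A 177.39, B 187.61, H₂O 187.61
Sensible, products 25→215 °C: 12379 kJ/h
Q = ΔH = 21209 kJ/h = 5.8913 kW
Heat supplied = 353.48 kJ/min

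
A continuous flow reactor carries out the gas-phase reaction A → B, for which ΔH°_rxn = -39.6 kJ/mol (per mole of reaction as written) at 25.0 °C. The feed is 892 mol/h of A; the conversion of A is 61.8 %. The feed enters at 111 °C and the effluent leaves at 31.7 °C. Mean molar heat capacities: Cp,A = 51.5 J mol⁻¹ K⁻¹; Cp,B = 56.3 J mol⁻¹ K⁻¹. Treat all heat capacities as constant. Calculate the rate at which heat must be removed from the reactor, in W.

Extent of reaction ξ = 0.618 × 892 = 551.26 mol/h
Reaction term: ξ·ΔH°_rxn = 551.26 × -39.6 = -21830 kJ/h
Sensible, feed 111→25 °C: -3950.7 kJ/h
Outlet flows (mol/h): A 340.74, B 551.26
Sensible, products 25→31.7 °C: 325.51 kJ/h
Q = ΔH = -25455 kJ/h = -7.0708 kW
Heat removed = 7070.8 W

Q_out = 7070 W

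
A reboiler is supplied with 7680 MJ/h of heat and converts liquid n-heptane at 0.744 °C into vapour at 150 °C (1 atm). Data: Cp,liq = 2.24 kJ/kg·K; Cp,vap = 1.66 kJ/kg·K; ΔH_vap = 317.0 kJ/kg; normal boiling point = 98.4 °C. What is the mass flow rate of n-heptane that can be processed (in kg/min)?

ṁ = 206 kg/min

Δh = 2.24×(98.4−0.744) + 317.0 + 1.66×(150−98.4) = 621.41 kJ/kg
Q = 7680 MJ/h = 2133.3 kJ/s = 128000 kJ/min
ṁ = Q/Δh = 128000 / 621.41 = 205.98 kg/min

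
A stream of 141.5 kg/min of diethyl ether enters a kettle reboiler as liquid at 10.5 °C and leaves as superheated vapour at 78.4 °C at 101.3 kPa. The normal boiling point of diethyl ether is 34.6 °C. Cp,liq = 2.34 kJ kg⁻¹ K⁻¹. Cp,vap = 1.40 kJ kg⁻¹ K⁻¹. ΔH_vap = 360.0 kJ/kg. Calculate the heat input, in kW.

Q = 1130 kW

liquid 10.5→34.6 °C: 56.394 kJ/kg
vaporisation at 34.6 °C: 360 kJ/kg
vapour 34.6→78.4 °C: 61.32 kJ/kg
Δh = 56.394 + 360 + 61.32 = 477.71 kJ/kg
Q = ṁ·Δh = 141.5 kg/min × 477.71 kJ/kg = 67597 kJ/min
|Q| = 1126.6 kW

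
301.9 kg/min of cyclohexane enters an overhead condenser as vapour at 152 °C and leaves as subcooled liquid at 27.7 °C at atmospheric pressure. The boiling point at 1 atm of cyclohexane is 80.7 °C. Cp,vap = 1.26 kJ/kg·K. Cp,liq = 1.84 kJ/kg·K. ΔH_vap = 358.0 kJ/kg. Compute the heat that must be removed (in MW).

vapour 152→80.7 °C: -89.838 kJ/kg
condensation at 80.7 °C: -358 kJ/kg
liquid 80.7→27.7 °C: -97.52 kJ/kg
Δh = -89.838 + -358 + -97.52 = -545.36 kJ/kg
Q = ṁ·Δh = 301.9 kg/min × -545.36 kJ/kg = -164640 kJ/min
|Q| = 2744.1 kW = 2.7441 MW

Q_c = 2.74 MW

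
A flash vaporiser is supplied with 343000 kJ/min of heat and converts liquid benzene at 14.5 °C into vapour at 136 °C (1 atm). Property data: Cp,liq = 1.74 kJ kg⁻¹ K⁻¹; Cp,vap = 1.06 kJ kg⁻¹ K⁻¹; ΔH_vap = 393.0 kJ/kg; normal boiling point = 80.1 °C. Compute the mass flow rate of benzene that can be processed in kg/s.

Δh = 1.74×(80.1−14.5) + 393.0 + 1.06×(136−80.1) = 566.4 kJ/kg
Q = 343000 kJ/min = 5716.7 kJ/s = 5716.7 kJ/s
ṁ = Q/Δh = 5716.7 / 566.4 = 10.093 kg/s

ṁ = 10.1 kg/s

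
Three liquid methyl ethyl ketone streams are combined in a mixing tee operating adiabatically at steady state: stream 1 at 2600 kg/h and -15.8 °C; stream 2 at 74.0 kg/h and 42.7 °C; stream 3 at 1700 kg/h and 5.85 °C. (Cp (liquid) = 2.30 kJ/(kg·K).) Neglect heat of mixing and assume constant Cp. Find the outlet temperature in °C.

T_out = -6.40 °C

Adiabatic, steady state ⇒ Σ ṁᵢCp,ᵢ(T_out − Tᵢ) = 0
Σ ṁᵢCp,ᵢTᵢ = 2600×2.30×-15.8 + 74.0×2.30×42.7 + 1700×2.30×5.85 = -64343
Σ ṁᵢCp,ᵢ = 2600×2.30 + 74.0×2.30 + 1700×2.30 = 10060
T_out = -64343 / 10060 = -6.3958 °C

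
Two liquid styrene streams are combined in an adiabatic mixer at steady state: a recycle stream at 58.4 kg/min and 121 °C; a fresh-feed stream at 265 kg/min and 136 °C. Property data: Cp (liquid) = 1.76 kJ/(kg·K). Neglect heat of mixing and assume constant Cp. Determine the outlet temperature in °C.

Energy balance with Q = 0: Σ ṁᵢCp,ᵢ(T_out − Tᵢ) = 0
T_out = Σ ṁᵢCp,ᵢTᵢ / Σ ṁᵢCp,ᵢ
      = 75867 / 569.18 = 133.29 °C

T_out = 133 °C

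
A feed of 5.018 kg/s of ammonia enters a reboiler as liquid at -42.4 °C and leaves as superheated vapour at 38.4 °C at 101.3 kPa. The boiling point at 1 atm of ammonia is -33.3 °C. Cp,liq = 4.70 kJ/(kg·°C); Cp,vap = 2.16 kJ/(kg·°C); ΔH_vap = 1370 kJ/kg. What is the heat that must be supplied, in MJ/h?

liquid -42.4→-33.3 °C: 42.77 kJ/kg
vaporisation at -33.3 °C: 1370 kJ/kg
vapour -33.3→38.4 °C: 154.87 kJ/kg
Δh = 42.77 + 1370 + 154.87 = 1567.6 kJ/kg
Q = ṁ·Δh = 5.018 kg/s × 1567.6 kJ/kg = 7866.4 kJ/s
|Q| = 7866.4 kW = 28319 MJ/h

Q = 28300 MJ/h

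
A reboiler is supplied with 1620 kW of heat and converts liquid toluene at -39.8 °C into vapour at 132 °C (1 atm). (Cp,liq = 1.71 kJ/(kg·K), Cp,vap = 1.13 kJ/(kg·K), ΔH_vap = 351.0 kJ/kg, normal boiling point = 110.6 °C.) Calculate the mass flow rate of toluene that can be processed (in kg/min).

ṁ = 154 kg/min

Δh = 1.71×(110.6−-39.8) + 351.0 + 1.13×(132−110.6) = 632.37 kJ/kg
Q = 1620 kW = 1620 kJ/s = 97200 kJ/min
ṁ = Q/Δh = 97200 / 632.37 = 153.71 kg/min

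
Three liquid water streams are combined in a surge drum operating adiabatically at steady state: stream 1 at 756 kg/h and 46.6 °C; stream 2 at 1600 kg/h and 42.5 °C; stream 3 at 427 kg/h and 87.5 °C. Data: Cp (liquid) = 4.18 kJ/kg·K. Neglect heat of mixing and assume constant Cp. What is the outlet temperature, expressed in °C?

T_out = 50.5 °C

Energy balance with Q = 0: Σ ṁᵢCp,ᵢ(T_out − Tᵢ) = 0
T_out = Σ ṁᵢCp,ᵢTᵢ / Σ ṁᵢCp,ᵢ
      = 587670 / 11633 = 50.518 °C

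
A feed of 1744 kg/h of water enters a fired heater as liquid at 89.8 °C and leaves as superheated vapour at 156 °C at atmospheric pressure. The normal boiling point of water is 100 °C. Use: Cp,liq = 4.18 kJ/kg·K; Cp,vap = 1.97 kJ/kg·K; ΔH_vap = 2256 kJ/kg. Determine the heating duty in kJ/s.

Q = 1170 kJ/s

liquid 89.8→100 °C: 42.636 kJ/kg
vaporisation at 100 °C: 2256 kJ/kg
vapour 100→156 °C: 110.32 kJ/kg
Δh = 42.636 + 2256 + 110.32 = 2409 kJ/kg
Q = ṁ·Δh = 1744 kg/h × 2409 kJ/kg = 4.2012e+06 kJ/h
|Q| = 1167 kW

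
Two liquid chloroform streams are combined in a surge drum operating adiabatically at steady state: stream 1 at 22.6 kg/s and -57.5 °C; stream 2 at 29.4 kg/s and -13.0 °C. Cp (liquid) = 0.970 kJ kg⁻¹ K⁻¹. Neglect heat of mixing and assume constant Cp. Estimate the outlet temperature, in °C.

T_out = -32.3 °C

Energy balance with Q = 0: Σ ṁᵢCp,ᵢ(T_out − Tᵢ) = 0
Σ ṁᵢCp,ᵢTᵢ = 22.6×0.970×-57.5 + 29.4×0.970×-13.0 = -1631.2
Σ ṁᵢCp,ᵢ = 22.6×0.970 + 29.4×0.970 = 50.44
T_out = -1631.2 / 50.44 = -32.34 °C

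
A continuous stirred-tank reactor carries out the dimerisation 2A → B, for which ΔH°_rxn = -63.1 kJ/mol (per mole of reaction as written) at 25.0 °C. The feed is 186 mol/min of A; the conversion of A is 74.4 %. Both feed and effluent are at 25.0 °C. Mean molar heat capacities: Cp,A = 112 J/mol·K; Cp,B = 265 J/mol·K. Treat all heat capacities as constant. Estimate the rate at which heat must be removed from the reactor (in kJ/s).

Q_out = 72.8 kJ/s

Extent of reaction ξ = 0.744 × 186 / 2 = 69.192 mol/min
Reaction term: ξ·ΔH°_rxn = 69.192 × -63.1 = -4366 kJ/min
Q = ΔH = -4366 kJ/min = -72.767 kW
Heat removed = 72.767 kJ/s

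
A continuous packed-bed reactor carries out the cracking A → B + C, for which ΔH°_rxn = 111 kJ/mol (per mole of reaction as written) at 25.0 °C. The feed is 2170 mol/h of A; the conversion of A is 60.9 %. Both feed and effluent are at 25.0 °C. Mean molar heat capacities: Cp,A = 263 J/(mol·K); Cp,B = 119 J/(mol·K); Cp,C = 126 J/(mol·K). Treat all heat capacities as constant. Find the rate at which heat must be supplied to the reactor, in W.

Extent of reaction ξ = 0.609 × 2170 = 1321.5 mol/h
Reaction term: ξ·ΔH°_rxn = 1321.5 × 111 = 146690 kJ/h
Q = ΔH = 146690 kJ/h = 40.747 kW
Heat supplied = 40747 W

Q_in = 40700 W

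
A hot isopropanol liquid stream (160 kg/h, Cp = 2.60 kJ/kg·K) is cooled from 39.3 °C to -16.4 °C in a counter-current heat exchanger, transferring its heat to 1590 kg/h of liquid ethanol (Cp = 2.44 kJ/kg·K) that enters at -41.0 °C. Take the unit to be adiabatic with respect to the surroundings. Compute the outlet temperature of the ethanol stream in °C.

Heat released by hot stream: Q = 160 × 2.60 × (39.3 − -16.4) = 23171 kJ/h
Energy balance on cold side (adiabatic exchanger): Q = ṁ_c·Cp_c·(T_c,out − T_c,in)
T_c,out = -41.0 + 23171/(1590 × 2.44) = -35.027 °C

T_c,out = -35.0 °C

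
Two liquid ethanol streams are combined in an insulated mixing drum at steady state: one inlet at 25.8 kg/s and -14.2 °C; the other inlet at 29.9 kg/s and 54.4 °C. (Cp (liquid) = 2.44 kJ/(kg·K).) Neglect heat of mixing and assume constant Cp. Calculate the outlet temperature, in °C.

T_out = 22.6 °C

Adiabatic, steady state ⇒ Σ ṁᵢCp,ᵢ(T_out − Tᵢ) = 0
Σ ṁᵢCp,ᵢTᵢ = 25.8×2.44×-14.2 + 29.9×2.44×54.4 = 3074.9
Σ ṁᵢCp,ᵢ = 25.8×2.44 + 29.9×2.44 = 135.91
T_out = 3074.9 / 135.91 = 22.625 °C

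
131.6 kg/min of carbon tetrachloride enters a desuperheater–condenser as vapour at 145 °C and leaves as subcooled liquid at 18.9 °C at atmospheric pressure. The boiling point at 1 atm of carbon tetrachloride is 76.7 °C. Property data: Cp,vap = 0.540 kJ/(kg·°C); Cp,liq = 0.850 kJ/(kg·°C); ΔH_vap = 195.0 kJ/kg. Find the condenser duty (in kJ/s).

Q_c = 616 kJ/s

vapour 145→76.7 °C: -36.882 kJ/kg
condensation at 76.7 °C: -195 kJ/kg
liquid 76.7→18.9 °C: -49.13 kJ/kg
Δh = -36.882 + -195 + -49.13 = -281.01 kJ/kg
Q = ṁ·Δh = 131.6 kg/min × -281.01 kJ/kg = -36981 kJ/min
|Q| = 616.35 kW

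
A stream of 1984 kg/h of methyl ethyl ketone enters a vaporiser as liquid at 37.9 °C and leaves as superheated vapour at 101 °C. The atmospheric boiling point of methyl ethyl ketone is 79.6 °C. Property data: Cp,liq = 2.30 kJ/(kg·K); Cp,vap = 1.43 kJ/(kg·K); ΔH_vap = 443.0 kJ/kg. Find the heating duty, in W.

Q = 314000 W

liquid 37.9→79.6 °C: 95.91 kJ/kg
vaporisation at 79.6 °C: 443 kJ/kg
vapour 79.6→101 °C: 30.602 kJ/kg
Δh = 95.91 + 443 + 30.602 = 569.51 kJ/kg
Q = ṁ·Δh = 1984 kg/h × 569.51 kJ/kg = 1.1299e+06 kJ/h
|Q| = 313.86 kW = 313860 W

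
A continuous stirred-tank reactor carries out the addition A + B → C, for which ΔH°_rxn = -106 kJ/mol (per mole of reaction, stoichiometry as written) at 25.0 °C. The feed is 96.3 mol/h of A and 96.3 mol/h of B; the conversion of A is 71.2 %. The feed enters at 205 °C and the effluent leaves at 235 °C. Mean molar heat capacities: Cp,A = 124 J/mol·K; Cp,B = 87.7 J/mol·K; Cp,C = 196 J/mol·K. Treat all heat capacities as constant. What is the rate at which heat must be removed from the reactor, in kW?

Q_out = 1.91 kW

Extent of reaction ξ = 0.712 × 96.3 = 68.566 mol/h
Reaction term: ξ·ΔH°_rxn = 68.566 × -106 = -7268 kJ/h
Sensible, feed 205→25 °C: -3669.6 kJ/h
Outlet flows (mol/h): A 27.734, B 27.734, C 68.566
Sensible, products 25→235 °C: 4055.1 kJ/h
Q = ΔH = -6882.4 kJ/h = -1.9118 kW
Heat removed = 1.9118 kW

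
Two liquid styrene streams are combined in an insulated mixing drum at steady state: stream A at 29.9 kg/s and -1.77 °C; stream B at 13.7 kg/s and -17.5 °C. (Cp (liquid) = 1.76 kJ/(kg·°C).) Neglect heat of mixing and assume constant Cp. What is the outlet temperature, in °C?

T_out = -6.71 °C

No heat crosses the boundary, so H_out = H_in.
T_out = Σ ṁᵢCp,ᵢTᵢ / Σ ṁᵢCp,ᵢ
      = -515.1 / 76.736 = -6.7127 °C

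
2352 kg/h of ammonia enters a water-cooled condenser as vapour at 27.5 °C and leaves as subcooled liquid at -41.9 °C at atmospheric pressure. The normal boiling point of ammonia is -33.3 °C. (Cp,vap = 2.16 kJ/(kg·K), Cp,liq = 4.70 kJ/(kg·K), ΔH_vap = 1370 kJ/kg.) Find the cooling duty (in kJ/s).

vapour 27.5→-33.3 °C: -131.33 kJ/kg
condensation at -33.3 °C: -1370 kJ/kg
liquid -33.3→-41.9 °C: -40.42 kJ/kg
Δh = -131.33 + -1370 + -40.42 = -1541.7 kJ/kg
Q = ṁ·Δh = 2352 kg/h × -1541.7 kJ/kg = -3.6262e+06 kJ/h
|Q| = 1007.3 kW

Q_c = 1010 kJ/s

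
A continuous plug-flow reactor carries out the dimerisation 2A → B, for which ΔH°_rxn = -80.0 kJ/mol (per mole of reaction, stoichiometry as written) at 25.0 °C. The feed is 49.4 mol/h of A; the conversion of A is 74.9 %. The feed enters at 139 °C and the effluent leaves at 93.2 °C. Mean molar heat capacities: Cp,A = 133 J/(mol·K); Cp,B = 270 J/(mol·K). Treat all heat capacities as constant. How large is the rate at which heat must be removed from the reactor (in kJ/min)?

Extent of reaction ξ = 0.749 × 49.4 / 2 = 18.5 mol/h
Reaction term: ξ·ΔH°_rxn = 18.5 × -80.0 = -1480 kJ/h
Sensible, feed 139→25 °C: -749 kJ/h
Outlet flows (mol/h): A 12.399, B 18.5
Sensible, products 25→93.2 °C: 453.13 kJ/h
Q = ΔH = -1775.9 kJ/h = -0.4933 kW
Heat removed = 29.598 kJ/min

Q_out = 29.6 kJ/min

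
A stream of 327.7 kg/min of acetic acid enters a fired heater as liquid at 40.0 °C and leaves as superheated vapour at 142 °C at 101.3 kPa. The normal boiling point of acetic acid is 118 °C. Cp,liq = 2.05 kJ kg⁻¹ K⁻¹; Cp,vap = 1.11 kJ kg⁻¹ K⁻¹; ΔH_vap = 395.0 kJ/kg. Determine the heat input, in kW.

Q = 3180 kW

liquid 40.0→118 °C: 159.9 kJ/kg
vaporisation at 118 °C: 395 kJ/kg
vapour 118→142 °C: 26.64 kJ/kg
Δh = 159.9 + 395 + 26.64 = 581.54 kJ/kg
Q = ṁ·Δh = 327.7 kg/min × 581.54 kJ/kg = 190570 kJ/min
|Q| = 3176.2 kW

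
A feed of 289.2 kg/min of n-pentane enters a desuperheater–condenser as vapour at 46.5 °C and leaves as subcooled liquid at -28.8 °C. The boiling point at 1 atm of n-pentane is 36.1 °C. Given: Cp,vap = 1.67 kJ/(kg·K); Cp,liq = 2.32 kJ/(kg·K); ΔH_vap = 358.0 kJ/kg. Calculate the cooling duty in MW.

vapour 46.5→36.1 °C: -17.368 kJ/kg
condensation at 36.1 °C: -358 kJ/kg
liquid 36.1→-28.8 °C: -150.57 kJ/kg
Δh = -17.368 + -358 + -150.57 = -525.94 kJ/kg
Q = ṁ·Δh = 289.2 kg/min × -525.94 kJ/kg = -152100 kJ/min
|Q| = 2535 kW = 2.535 MW

Q_c = 2.54 MW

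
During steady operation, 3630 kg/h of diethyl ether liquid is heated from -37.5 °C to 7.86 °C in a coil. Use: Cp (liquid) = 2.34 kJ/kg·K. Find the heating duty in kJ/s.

Q = ṁ·Cp·ΔT = 3630 × 2.34 × (7.86 − -37.5) = 385300 kJ/h
Converting: 385300 / 3600 s = 107.03 kW

Q = 107 kJ/s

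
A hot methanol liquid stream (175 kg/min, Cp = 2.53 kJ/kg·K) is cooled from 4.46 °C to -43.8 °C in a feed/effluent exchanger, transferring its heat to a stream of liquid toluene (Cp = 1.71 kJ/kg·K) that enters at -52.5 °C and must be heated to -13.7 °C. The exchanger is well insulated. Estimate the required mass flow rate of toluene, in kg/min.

Heat released by hot stream: Q = 175 × 2.53 × (4.46 − -43.8) = 21367 kJ/min
Energy balance on cold side (adiabatic exchanger): Q = ṁ_c·Cp_c·(T_c,out − T_c,in)
ṁ_c = 21367 / [1.71 × (-13.7 − -52.5)] = 322.05 kg/min

ṁ_c = 322 kg/min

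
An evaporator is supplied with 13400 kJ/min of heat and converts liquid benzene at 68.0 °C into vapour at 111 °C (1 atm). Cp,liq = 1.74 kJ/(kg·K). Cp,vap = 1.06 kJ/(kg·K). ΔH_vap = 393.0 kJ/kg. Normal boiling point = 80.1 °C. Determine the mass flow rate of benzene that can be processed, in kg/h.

ṁ = 1800 kg/h

Δh = 1.74×(80.1−68.0) + 393.0 + 1.06×(111−80.1) = 446.81 kJ/kg
Q = 13400 kJ/min = 223.33 kJ/s = 804000 kJ/h
ṁ = Q/Δh = 804000 / 446.81 = 1799.4 kg/h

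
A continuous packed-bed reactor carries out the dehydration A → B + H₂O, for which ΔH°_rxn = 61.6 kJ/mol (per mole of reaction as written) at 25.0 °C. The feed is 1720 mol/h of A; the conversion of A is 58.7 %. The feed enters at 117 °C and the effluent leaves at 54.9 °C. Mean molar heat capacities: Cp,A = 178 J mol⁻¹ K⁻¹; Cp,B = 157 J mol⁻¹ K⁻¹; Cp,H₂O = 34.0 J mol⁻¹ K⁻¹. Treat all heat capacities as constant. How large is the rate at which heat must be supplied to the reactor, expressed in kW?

Q_in = 12.1 kW

Extent of reaction ξ = 0.587 × 1720 = 1009.6 mol/h
Reaction term: ξ·ΔH°_rxn = 1009.6 × 61.6 = 62194 kJ/h
Sensible, feed 117→25 °C: -28167 kJ/h
Outlet flows (mol/h): A 710.36, B 1009.6, H₂O 1009.6
Sensible, products 25→54.9 °C: 9546.6 kJ/h
Q = ΔH = 43574 kJ/h = 12.104 kW
Heat supplied = 12.104 kW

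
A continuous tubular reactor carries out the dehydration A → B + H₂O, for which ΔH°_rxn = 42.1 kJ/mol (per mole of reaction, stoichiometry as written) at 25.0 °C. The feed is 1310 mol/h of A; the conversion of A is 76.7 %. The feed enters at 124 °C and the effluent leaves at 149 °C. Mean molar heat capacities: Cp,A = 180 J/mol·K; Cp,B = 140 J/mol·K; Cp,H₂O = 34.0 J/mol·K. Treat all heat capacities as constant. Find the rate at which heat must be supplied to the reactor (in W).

Q_in = 13200 W

Extent of reaction ξ = 0.767 × 1310 = 1004.8 mol/h
Reaction term: ξ·ΔH°_rxn = 1004.8 × 42.1 = 42301 kJ/h
Sensible, feed 124→25 °C: -23344 kJ/h
Outlet flows (mol/h): A 305.23, B 1004.8, H₂O 1004.8
Sensible, products 25→149 °C: 28492 kJ/h
Q = ΔH = 47448 kJ/h = 13.18 kW
Heat supplied = 13180 W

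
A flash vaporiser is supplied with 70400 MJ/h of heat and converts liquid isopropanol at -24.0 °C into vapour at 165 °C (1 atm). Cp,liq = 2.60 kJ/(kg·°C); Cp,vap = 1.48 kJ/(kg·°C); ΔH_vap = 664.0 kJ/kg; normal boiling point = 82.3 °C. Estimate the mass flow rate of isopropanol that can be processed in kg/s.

Δh = 2.60×(82.3−-24.0) + 664.0 + 1.48×(165−82.3) = 1062.8 kJ/kg
Q = 70400 MJ/h = 19556 kJ/s = 19556 kJ/s
ṁ = Q/Δh = 19556 / 1062.8 = 18.4 kg/s

ṁ = 18.4 kg/s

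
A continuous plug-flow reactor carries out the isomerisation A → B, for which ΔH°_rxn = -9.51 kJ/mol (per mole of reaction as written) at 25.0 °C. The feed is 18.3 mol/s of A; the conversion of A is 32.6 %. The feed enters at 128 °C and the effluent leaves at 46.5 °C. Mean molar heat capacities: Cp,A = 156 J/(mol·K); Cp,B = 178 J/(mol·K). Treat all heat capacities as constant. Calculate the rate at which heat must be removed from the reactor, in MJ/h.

Extent of reaction ξ = 0.326 × 18.3 = 5.9658 mol/s
Reaction term: ξ·ΔH°_rxn = 5.9658 × -9.51 = -56.735 kJ/s
Sensible, feed 128→25 °C: -294.04 kJ/s
Outlet flows (mol/s): A 12.334, B 5.9658
Sensible, products 25→46.5 °C: 64.2 kJ/s
Q = ΔH = -286.58 kJ/s = -286.58 kW
Heat removed = 1031.7 MJ/h

Q_out = 1030 MJ/h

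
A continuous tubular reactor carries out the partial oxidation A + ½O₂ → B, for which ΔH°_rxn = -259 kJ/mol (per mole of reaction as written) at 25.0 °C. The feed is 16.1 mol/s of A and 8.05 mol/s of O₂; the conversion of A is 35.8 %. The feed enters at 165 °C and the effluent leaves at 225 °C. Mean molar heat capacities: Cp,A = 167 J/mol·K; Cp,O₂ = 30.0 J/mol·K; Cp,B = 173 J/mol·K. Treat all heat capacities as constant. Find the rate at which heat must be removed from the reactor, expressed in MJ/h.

Q_out = 4780 MJ/h

Extent of reaction ξ = 0.358 × 16.1 = 5.7638 mol/s
Reaction term: ξ·ΔH°_rxn = 5.7638 × -259 = -1492.8 kJ/s
Sensible, feed 165→25 °C: -410.23 kJ/s
Outlet flows (mol/s): A 10.336, O₂ 5.1681, B 5.7638
Sensible, products 25→225 °C: 575.67 kJ/s
Q = ΔH = -1327.4 kJ/s = -1327.4 kW
Heat removed = 4778.6 MJ/h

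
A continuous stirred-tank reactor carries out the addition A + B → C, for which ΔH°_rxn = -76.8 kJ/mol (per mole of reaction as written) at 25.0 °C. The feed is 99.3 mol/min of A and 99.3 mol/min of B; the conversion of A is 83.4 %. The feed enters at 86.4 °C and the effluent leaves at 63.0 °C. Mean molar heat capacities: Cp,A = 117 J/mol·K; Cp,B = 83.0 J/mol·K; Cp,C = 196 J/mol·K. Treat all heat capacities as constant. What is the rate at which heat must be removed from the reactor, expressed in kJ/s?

Q_out = 114 kJ/s

Extent of reaction ξ = 0.834 × 99.3 = 82.816 mol/min
Reaction term: ξ·ΔH°_rxn = 82.816 × -76.8 = -6360.3 kJ/min
Sensible, feed 86.4→25 °C: -1219.4 kJ/min
Outlet flows (mol/min): A 16.484, B 16.484, C 82.816
Sensible, products 25→63.0 °C: 742.09 kJ/min
Q = ΔH = -6837.6 kJ/min = -113.96 kW
Heat removed = 113.96 kJ/s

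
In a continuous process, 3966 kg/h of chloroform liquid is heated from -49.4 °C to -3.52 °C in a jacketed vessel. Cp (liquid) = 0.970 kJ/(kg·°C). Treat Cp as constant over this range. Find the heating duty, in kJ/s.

Q = 49.0 kJ/s

Q = ṁ·Cp·ΔT = 3966 × 0.970 × (-3.52 − -49.4) = 176500 kJ/h
Converting: 176500 / 3600 s = 49.028 kW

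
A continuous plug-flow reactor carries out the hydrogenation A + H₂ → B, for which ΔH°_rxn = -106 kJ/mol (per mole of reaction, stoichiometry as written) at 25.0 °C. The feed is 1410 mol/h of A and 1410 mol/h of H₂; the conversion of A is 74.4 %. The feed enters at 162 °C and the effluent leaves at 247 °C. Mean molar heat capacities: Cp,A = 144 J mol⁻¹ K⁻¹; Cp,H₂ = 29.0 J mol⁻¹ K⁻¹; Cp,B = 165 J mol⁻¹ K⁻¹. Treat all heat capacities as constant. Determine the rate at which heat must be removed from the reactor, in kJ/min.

Q_out = 1540 kJ/min

Extent of reaction ξ = 0.744 × 1410 = 1049 mol/h
Reaction term: ξ·ΔH°_rxn = 1049 × -106 = -111200 kJ/h
Sensible, feed 162→25 °C: -33418 kJ/h
Outlet flows (mol/h): A 360.96, H₂ 360.96, B 1049
Sensible, products 25→247 °C: 52289 kJ/h
Q = ΔH = -92327 kJ/h = -25.646 kW
Heat removed = 1538.8 kJ/min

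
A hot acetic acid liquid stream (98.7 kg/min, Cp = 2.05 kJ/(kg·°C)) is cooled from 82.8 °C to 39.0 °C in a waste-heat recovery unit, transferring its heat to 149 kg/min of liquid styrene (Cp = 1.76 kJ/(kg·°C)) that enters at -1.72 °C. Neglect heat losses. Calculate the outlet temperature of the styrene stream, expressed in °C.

T_c,out = 32.1 °C

Heat released by hot stream: Q = 98.7 × 2.05 × (82.8 − 39.0) = 8862.3 kJ/min
Energy balance on cold side (adiabatic exchanger): Q = ṁ_c·Cp_c·(T_c,out − T_c,in)
T_c,out = -1.72 + 8862.3/(149 × 1.76) = 32.075 °C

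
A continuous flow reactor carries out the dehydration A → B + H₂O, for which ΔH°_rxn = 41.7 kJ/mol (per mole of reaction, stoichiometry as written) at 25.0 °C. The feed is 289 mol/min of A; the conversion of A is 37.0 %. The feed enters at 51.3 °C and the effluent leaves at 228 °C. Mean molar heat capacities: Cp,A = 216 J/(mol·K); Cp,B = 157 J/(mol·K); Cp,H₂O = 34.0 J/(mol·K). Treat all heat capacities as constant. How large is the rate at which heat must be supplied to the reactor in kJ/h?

Extent of reaction ξ = 0.370 × 289 = 106.93 mol/min
Reaction term: ξ·ΔH°_rxn = 106.93 × 41.7 = 4459 kJ/min
Sensible, feed 51.3→25 °C: -1641.8 kJ/min
Outlet flows (mol/min): A 182.07, B 106.93, H₂O 106.93
Sensible, products 25→228 °C: 12129 kJ/min
Q = ΔH = 14947 kJ/min = 249.11 kW
Heat supplied = 896800 kJ/h

Q_in = 897000 kJ/h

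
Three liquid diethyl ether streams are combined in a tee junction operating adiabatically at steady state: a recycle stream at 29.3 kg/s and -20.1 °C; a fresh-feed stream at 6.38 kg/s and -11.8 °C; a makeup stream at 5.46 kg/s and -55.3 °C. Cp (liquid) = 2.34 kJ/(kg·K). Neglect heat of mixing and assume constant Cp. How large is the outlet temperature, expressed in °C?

No heat crosses the boundary, so H_out = H_in.
Σ ṁᵢCp,ᵢTᵢ = 29.3×2.34×-20.1 + 6.38×2.34×-11.8 + 5.46×2.34×-55.3 = -2260.8
Σ ṁᵢCp,ᵢ = 29.3×2.34 + 6.38×2.34 + 5.46×2.34 = 96.268
T_out = -2260.8 / 96.268 = -23.484 °C

T_out = -23.5 °C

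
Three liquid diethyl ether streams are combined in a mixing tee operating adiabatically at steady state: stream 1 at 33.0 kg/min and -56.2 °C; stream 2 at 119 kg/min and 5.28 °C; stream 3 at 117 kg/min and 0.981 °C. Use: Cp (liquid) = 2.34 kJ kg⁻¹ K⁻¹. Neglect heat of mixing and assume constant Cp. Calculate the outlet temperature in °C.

No heat crosses the boundary, so H_out = H_in.
T_out = Σ ṁᵢCp,ᵢTᵢ / Σ ṁᵢCp,ᵢ
      = -2600.9 / 629.46 = -4.132 °C

T_out = -4.13 °C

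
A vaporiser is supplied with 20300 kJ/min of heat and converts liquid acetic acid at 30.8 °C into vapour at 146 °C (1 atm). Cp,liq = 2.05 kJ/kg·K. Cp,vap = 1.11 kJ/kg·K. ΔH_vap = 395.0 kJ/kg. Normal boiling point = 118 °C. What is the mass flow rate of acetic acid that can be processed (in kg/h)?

ṁ = 2010 kg/h

Δh = 2.05×(118−30.8) + 395.0 + 1.11×(146−118) = 604.84 kJ/kg
Q = 20300 kJ/min = 338.33 kJ/s = 1.218e+06 kJ/h
ṁ = Q/Δh = 1.218e+06 / 604.84 = 2013.8 kg/h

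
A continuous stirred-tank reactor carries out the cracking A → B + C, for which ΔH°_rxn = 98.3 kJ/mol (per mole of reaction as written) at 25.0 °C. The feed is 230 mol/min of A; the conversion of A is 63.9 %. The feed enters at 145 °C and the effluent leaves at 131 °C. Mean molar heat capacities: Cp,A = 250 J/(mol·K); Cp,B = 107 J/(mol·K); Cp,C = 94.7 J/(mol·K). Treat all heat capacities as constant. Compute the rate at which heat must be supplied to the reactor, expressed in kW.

Q_in = 215 kW

Extent of reaction ξ = 0.639 × 230 = 146.97 mol/min
Reaction term: ξ·ΔH°_rxn = 146.97 × 98.3 = 14447 kJ/min
Sensible, feed 145→25 °C: -6900 kJ/min
Outlet flows (mol/min): A 83.03, B 146.97, C 146.97
Sensible, products 25→131 °C: 5342.5 kJ/min
Q = ΔH = 12890 kJ/min = 214.83 kW
Heat supplied = 214.83 kW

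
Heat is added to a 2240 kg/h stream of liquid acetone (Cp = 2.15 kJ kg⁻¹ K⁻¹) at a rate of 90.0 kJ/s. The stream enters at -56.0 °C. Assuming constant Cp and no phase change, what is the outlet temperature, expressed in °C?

Q = 90.0 kJ/s = 324000 kJ/h
ΔT = Q/(ṁ·Cp) = 324000/(2240×2.15) = 67.276 K
T_out = -56.0 + 67.276 = 11.276 °C

T_out = 11.3 °C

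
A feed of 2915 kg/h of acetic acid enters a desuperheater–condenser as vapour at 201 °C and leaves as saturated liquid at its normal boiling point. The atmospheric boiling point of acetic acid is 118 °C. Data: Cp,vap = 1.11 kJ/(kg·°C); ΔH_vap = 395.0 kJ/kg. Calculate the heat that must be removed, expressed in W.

vapour 201→118 °C: -92.13 kJ/kg
condensation at 118 °C: -395 kJ/kg
Δh = -92.13 + -395 = -487.13 kJ/kg
Q = ṁ·Δh = 2915 kg/h × -487.13 kJ/kg = -1.42e+06 kJ/h
|Q| = 394.44 kW = 394440 W

Q_c = 394000 W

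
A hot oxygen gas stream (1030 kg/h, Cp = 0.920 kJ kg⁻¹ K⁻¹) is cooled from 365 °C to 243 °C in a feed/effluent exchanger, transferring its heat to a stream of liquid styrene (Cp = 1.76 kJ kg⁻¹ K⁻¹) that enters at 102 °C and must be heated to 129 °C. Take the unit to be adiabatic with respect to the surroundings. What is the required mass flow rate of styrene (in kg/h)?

ṁ_c = 2430 kg/h

Heat released by hot stream: Q = 1030 × 0.920 × (365 − 243) = 115610 kJ/h
Energy balance on cold side (adiabatic exchanger): Q = ṁ_c·Cp_c·(T_c,out − T_c,in)
ṁ_c = 115610 / [1.76 × (129 − 102)] = 2432.8 kg/h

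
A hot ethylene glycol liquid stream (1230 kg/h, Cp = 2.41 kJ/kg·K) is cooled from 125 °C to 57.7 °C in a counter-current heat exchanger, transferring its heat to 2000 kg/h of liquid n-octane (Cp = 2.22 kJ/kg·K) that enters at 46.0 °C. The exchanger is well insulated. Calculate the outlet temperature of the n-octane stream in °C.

Heat released by hot stream: Q = 1230 × 2.41 × (125 − 57.7) = 199500 kJ/h
Energy balance on cold side (adiabatic exchanger): Q = ṁ_c·Cp_c·(T_c,out − T_c,in)
T_c,out = 46.0 + 199500/(2000 × 2.22) = 90.932 °C

T_c,out = 90.9 °C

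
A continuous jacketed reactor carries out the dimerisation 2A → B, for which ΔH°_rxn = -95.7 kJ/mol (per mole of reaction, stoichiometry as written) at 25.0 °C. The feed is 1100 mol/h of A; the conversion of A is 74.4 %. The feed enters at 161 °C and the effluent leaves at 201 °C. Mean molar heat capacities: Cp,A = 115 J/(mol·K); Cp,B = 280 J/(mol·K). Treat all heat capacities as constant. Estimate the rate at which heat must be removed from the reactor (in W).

Q_out = 8470 W

Extent of reaction ξ = 0.744 × 1100 / 2 = 409.2 mol/h
Reaction term: ξ·ΔH°_rxn = 409.2 × -95.7 = -39160 kJ/h
Sensible, feed 161→25 °C: -17204 kJ/h
Outlet flows (mol/h): A 281.6, B 409.2
Sensible, products 25→201 °C: 25865 kJ/h
Q = ΔH = -30499 kJ/h = -8.4721 kW
Heat removed = 8472.1 W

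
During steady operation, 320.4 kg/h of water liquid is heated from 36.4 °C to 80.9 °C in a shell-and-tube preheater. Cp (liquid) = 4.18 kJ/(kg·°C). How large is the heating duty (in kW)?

Q = 16.6 kW

Q = ṁ·Cp·ΔT = 320.4 × 4.18 × (80.9 − 36.4) = 59598 kJ/h
Converting: 59598 / 3600 s = 16.555 kW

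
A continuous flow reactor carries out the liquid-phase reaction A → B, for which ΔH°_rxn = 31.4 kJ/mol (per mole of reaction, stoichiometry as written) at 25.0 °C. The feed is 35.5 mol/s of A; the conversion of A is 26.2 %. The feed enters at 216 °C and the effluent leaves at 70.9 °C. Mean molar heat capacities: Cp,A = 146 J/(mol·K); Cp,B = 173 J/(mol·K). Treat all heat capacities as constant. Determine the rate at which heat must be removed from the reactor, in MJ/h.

Q_out = 1610 MJ/h

Extent of reaction ξ = 0.262 × 35.5 = 9.301 mol/s
Reaction term: ξ·ΔH°_rxn = 9.301 × 31.4 = 292.05 kJ/s
Sensible, feed 216→25 °C: -989.95 kJ/s
Outlet flows (mol/s): A 26.199, B 9.301
Sensible, products 25→70.9 °C: 249.43 kJ/s
Q = ΔH = -448.48 kJ/s = -448.48 kW
Heat removed = 1614.5 MJ/h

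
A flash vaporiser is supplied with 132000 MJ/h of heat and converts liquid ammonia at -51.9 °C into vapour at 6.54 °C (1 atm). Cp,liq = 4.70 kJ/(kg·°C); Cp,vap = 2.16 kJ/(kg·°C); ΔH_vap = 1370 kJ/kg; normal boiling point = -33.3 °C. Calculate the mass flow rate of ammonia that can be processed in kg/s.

ṁ = 23.8 kg/s

Δh = 4.70×(-33.3−-51.9) + 1370 + 2.16×(6.54−-33.3) = 1543.5 kJ/kg
Q = 132000 MJ/h = 36667 kJ/s = 36667 kJ/s
ṁ = Q/Δh = 36667 / 1543.5 = 23.756 kg/s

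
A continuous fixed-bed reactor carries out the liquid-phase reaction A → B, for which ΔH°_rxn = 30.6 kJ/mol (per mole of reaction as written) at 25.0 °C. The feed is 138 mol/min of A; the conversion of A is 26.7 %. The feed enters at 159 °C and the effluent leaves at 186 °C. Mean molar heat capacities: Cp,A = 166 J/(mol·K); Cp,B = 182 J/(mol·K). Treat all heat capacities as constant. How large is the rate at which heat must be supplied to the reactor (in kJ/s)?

Extent of reaction ξ = 0.267 × 138 = 36.846 mol/min
Reaction term: ξ·ΔH°_rxn = 36.846 × 30.6 = 1127.5 kJ/min
Sensible, feed 159→25 °C: -3069.7 kJ/min
Outlet flows (mol/min): A 101.15, B 36.846
Sensible, products 25→186 °C: 3783.1 kJ/min
Q = ΔH = 1840.9 kJ/min = 30.682 kW
Heat supplied = 30.682 kJ/s

Q_in = 30.7 kJ/s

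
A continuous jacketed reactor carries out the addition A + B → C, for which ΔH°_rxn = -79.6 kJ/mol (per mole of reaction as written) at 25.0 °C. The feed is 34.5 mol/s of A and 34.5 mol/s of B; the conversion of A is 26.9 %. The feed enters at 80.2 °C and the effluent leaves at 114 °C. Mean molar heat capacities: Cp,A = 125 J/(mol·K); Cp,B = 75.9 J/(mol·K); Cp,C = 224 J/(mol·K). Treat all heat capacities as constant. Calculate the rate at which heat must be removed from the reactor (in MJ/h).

Extent of reaction ξ = 0.269 × 34.5 = 9.2805 mol/s
Reaction term: ξ·ΔH°_rxn = 9.2805 × -79.6 = -738.73 kJ/s
Sensible, feed 80.2→25 °C: -382.59 kJ/s
Outlet flows (mol/s): A 25.22, B 25.22, C 9.2805
Sensible, products 25→114 °C: 635.94 kJ/s
Q = ΔH = -485.38 kJ/s = -485.38 kW
Heat removed = 1747.4 MJ/h

Q_out = 1750 MJ/h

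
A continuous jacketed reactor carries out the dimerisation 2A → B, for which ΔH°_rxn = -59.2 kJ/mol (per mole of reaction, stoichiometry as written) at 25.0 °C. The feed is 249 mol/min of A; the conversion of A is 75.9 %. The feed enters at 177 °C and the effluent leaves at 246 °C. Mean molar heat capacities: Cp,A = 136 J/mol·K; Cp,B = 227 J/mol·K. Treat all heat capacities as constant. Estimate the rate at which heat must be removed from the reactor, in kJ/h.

Extent of reaction ξ = 0.759 × 249 / 2 = 94.496 mol/min
Reaction term: ξ·ΔH°_rxn = 94.496 × -59.2 = -5594.1 kJ/min
Sensible, feed 177→25 °C: -5147.3 kJ/min
Outlet flows (mol/min): A 60.009, B 94.496
Sensible, products 25→246 °C: 6544.2 kJ/min
Q = ΔH = -4197.3 kJ/min = -69.955 kW
Heat removed = 251840 kJ/h

Q_out = 252000 kJ/h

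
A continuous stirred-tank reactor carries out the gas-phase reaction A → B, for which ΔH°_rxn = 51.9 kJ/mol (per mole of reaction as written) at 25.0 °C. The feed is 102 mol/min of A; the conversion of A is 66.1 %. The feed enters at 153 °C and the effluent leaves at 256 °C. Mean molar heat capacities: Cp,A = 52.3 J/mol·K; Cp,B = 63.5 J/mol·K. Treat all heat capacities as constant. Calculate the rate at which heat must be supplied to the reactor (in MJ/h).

Q_in = 253 MJ/h

Extent of reaction ξ = 0.661 × 102 = 67.422 mol/min
Reaction term: ξ·ΔH°_rxn = 67.422 × 51.9 = 3499.2 kJ/min
Sensible, feed 153→25 °C: -682.83 kJ/min
Outlet flows (mol/min): A 34.578, B 67.422
Sensible, products 25→256 °C: 1406.7 kJ/min
Q = ΔH = 4223.1 kJ/min = 70.385 kW
Heat supplied = 253.39 MJ/h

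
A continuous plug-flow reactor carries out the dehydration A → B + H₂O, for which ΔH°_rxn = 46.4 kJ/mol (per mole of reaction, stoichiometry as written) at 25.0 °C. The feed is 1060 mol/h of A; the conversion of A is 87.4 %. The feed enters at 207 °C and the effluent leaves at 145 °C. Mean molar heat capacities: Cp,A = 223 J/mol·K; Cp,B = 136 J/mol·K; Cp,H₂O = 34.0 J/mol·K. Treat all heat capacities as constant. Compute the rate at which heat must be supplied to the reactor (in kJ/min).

Q_in = 374 kJ/min

Extent of reaction ξ = 0.874 × 1060 = 926.44 mol/h
Reaction term: ξ·ΔH°_rxn = 926.44 × 46.4 = 42987 kJ/h
Sensible, feed 207→25 °C: -43021 kJ/h
Outlet flows (mol/h): A 133.56, B 926.44, H₂O 926.44
Sensible, products 25→145 °C: 22473 kJ/h
Q = ΔH = 22439 kJ/h = 6.2331 kW
Heat supplied = 373.98 kJ/min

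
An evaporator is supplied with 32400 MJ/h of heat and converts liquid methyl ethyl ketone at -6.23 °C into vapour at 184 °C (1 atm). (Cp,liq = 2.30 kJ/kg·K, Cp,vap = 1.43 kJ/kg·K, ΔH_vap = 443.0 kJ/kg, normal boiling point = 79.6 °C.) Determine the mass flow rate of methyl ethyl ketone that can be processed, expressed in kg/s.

ṁ = 11.4 kg/s

Δh = 2.30×(79.6−-6.23) + 443.0 + 1.43×(184−79.6) = 789.7 kJ/kg
Q = 32400 MJ/h = 9000 kJ/s = 9000 kJ/s
ṁ = Q/Δh = 9000 / 789.7 = 11.397 kg/s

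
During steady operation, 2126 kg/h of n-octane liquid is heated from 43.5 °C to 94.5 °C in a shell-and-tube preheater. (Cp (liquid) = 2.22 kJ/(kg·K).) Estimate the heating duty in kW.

Q = ṁ·Cp·ΔT = 2126 × 2.22 × (94.5 − 43.5) = 240710 kJ/h
Converting: 240710 / 3600 s = 66.863 kW

Q = 66.9 kW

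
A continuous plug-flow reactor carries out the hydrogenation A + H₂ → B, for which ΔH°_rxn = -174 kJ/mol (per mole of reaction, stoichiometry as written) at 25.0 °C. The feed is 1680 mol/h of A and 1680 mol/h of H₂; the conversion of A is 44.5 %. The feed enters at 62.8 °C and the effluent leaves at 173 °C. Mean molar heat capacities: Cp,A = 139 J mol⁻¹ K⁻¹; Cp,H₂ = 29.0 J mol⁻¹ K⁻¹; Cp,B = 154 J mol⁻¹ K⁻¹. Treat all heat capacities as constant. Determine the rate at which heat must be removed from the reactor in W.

Q_out = 27900 W

Extent of reaction ξ = 0.445 × 1680 = 747.6 mol/h
Reaction term: ξ·ΔH°_rxn = 747.6 × -174 = -130080 kJ/h
Sensible, feed 62.8→25 °C: -10669 kJ/h
Outlet flows (mol/h): A 932.4, H₂ 932.4, B 747.6
Sensible, products 25→173 °C: 40222 kJ/h
Q = ΔH = -100530 kJ/h = -27.925 kW
Heat removed = 27925 W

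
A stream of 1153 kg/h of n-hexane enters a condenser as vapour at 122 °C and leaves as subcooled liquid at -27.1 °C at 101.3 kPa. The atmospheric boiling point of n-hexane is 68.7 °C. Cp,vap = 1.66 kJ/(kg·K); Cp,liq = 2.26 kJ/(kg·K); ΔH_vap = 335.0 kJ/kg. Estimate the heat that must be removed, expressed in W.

Q_c = 205000 W

vapour 122→68.7 °C: -88.478 kJ/kg
condensation at 68.7 °C: -335 kJ/kg
liquid 68.7→-27.1 °C: -216.51 kJ/kg
Δh = -88.478 + -335 + -216.51 = -639.99 kJ/kg
Q = ṁ·Δh = 1153 kg/h × -639.99 kJ/kg = -737900 kJ/h
|Q| = 204.97 kW = 204970 W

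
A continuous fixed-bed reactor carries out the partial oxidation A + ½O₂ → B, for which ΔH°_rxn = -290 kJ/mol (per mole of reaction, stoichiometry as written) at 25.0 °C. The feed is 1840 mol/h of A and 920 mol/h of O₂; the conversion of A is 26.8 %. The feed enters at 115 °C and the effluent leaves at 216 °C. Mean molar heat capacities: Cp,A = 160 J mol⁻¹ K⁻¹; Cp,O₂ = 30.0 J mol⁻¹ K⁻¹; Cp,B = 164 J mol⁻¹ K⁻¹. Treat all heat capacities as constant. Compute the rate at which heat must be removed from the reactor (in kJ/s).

Q_out = 31.0 kJ/s

Extent of reaction ξ = 0.268 × 1840 = 493.12 mol/h
Reaction term: ξ·ΔH°_rxn = 493.12 × -290 = -143000 kJ/h
Sensible, feed 115→25 °C: -28980 kJ/h
Outlet flows (mol/h): A 1346.9, O₂ 673.44, B 493.12
Sensible, products 25→216 °C: 60466 kJ/h
Q = ΔH = -111520 kJ/h = -30.977 kW
Heat removed = 30.977 kJ/s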